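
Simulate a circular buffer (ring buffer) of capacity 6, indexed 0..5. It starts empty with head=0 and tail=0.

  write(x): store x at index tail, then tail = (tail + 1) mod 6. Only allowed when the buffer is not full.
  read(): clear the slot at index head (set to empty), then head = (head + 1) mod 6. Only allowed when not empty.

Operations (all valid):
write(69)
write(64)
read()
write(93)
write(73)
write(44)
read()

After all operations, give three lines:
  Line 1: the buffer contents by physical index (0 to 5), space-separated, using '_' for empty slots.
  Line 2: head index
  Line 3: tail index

write(69): buf=[69 _ _ _ _ _], head=0, tail=1, size=1
write(64): buf=[69 64 _ _ _ _], head=0, tail=2, size=2
read(): buf=[_ 64 _ _ _ _], head=1, tail=2, size=1
write(93): buf=[_ 64 93 _ _ _], head=1, tail=3, size=2
write(73): buf=[_ 64 93 73 _ _], head=1, tail=4, size=3
write(44): buf=[_ 64 93 73 44 _], head=1, tail=5, size=4
read(): buf=[_ _ 93 73 44 _], head=2, tail=5, size=3

Answer: _ _ 93 73 44 _
2
5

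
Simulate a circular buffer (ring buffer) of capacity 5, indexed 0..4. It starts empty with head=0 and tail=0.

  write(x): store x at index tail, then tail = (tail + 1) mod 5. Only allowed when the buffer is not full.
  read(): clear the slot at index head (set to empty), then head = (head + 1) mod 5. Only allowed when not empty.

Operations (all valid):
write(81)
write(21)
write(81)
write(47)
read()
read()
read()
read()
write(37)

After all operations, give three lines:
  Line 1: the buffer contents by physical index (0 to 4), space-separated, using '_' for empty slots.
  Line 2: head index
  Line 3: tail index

write(81): buf=[81 _ _ _ _], head=0, tail=1, size=1
write(21): buf=[81 21 _ _ _], head=0, tail=2, size=2
write(81): buf=[81 21 81 _ _], head=0, tail=3, size=3
write(47): buf=[81 21 81 47 _], head=0, tail=4, size=4
read(): buf=[_ 21 81 47 _], head=1, tail=4, size=3
read(): buf=[_ _ 81 47 _], head=2, tail=4, size=2
read(): buf=[_ _ _ 47 _], head=3, tail=4, size=1
read(): buf=[_ _ _ _ _], head=4, tail=4, size=0
write(37): buf=[_ _ _ _ 37], head=4, tail=0, size=1

Answer: _ _ _ _ 37
4
0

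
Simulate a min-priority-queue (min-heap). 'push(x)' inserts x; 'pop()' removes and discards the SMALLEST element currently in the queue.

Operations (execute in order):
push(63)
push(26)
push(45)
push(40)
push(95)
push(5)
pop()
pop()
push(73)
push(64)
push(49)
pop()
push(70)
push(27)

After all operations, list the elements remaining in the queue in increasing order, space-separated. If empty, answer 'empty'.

push(63): heap contents = [63]
push(26): heap contents = [26, 63]
push(45): heap contents = [26, 45, 63]
push(40): heap contents = [26, 40, 45, 63]
push(95): heap contents = [26, 40, 45, 63, 95]
push(5): heap contents = [5, 26, 40, 45, 63, 95]
pop() → 5: heap contents = [26, 40, 45, 63, 95]
pop() → 26: heap contents = [40, 45, 63, 95]
push(73): heap contents = [40, 45, 63, 73, 95]
push(64): heap contents = [40, 45, 63, 64, 73, 95]
push(49): heap contents = [40, 45, 49, 63, 64, 73, 95]
pop() → 40: heap contents = [45, 49, 63, 64, 73, 95]
push(70): heap contents = [45, 49, 63, 64, 70, 73, 95]
push(27): heap contents = [27, 45, 49, 63, 64, 70, 73, 95]

Answer: 27 45 49 63 64 70 73 95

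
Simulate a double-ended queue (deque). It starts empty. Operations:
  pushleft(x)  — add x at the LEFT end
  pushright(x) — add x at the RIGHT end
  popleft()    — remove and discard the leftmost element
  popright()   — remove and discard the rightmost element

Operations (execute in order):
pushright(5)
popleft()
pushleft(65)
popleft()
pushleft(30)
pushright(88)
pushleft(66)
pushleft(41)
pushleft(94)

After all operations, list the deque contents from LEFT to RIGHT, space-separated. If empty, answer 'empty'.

pushright(5): [5]
popleft(): []
pushleft(65): [65]
popleft(): []
pushleft(30): [30]
pushright(88): [30, 88]
pushleft(66): [66, 30, 88]
pushleft(41): [41, 66, 30, 88]
pushleft(94): [94, 41, 66, 30, 88]

Answer: 94 41 66 30 88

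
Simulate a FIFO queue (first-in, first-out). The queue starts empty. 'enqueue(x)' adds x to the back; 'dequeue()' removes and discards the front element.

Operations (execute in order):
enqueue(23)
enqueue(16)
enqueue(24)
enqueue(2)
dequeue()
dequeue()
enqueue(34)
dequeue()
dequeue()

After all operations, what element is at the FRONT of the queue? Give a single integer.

enqueue(23): queue = [23]
enqueue(16): queue = [23, 16]
enqueue(24): queue = [23, 16, 24]
enqueue(2): queue = [23, 16, 24, 2]
dequeue(): queue = [16, 24, 2]
dequeue(): queue = [24, 2]
enqueue(34): queue = [24, 2, 34]
dequeue(): queue = [2, 34]
dequeue(): queue = [34]

Answer: 34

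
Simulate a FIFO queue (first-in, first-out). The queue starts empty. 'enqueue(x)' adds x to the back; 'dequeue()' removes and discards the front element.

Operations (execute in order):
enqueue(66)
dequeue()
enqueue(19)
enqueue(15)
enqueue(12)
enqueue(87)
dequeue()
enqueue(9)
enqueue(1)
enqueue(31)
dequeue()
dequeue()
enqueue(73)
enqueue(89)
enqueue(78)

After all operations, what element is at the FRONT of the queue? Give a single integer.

enqueue(66): queue = [66]
dequeue(): queue = []
enqueue(19): queue = [19]
enqueue(15): queue = [19, 15]
enqueue(12): queue = [19, 15, 12]
enqueue(87): queue = [19, 15, 12, 87]
dequeue(): queue = [15, 12, 87]
enqueue(9): queue = [15, 12, 87, 9]
enqueue(1): queue = [15, 12, 87, 9, 1]
enqueue(31): queue = [15, 12, 87, 9, 1, 31]
dequeue(): queue = [12, 87, 9, 1, 31]
dequeue(): queue = [87, 9, 1, 31]
enqueue(73): queue = [87, 9, 1, 31, 73]
enqueue(89): queue = [87, 9, 1, 31, 73, 89]
enqueue(78): queue = [87, 9, 1, 31, 73, 89, 78]

Answer: 87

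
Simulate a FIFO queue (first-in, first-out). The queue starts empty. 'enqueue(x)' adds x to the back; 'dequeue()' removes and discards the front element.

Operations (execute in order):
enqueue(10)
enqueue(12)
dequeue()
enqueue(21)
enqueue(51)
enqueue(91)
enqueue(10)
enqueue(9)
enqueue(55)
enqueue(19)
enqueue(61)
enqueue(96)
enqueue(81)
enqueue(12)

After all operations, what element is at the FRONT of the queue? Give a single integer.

Answer: 12

Derivation:
enqueue(10): queue = [10]
enqueue(12): queue = [10, 12]
dequeue(): queue = [12]
enqueue(21): queue = [12, 21]
enqueue(51): queue = [12, 21, 51]
enqueue(91): queue = [12, 21, 51, 91]
enqueue(10): queue = [12, 21, 51, 91, 10]
enqueue(9): queue = [12, 21, 51, 91, 10, 9]
enqueue(55): queue = [12, 21, 51, 91, 10, 9, 55]
enqueue(19): queue = [12, 21, 51, 91, 10, 9, 55, 19]
enqueue(61): queue = [12, 21, 51, 91, 10, 9, 55, 19, 61]
enqueue(96): queue = [12, 21, 51, 91, 10, 9, 55, 19, 61, 96]
enqueue(81): queue = [12, 21, 51, 91, 10, 9, 55, 19, 61, 96, 81]
enqueue(12): queue = [12, 21, 51, 91, 10, 9, 55, 19, 61, 96, 81, 12]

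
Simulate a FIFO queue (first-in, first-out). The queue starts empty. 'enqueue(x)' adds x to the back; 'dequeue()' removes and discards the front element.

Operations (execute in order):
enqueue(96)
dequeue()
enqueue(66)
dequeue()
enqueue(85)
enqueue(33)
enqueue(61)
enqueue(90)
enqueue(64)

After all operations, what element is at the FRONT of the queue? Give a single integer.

enqueue(96): queue = [96]
dequeue(): queue = []
enqueue(66): queue = [66]
dequeue(): queue = []
enqueue(85): queue = [85]
enqueue(33): queue = [85, 33]
enqueue(61): queue = [85, 33, 61]
enqueue(90): queue = [85, 33, 61, 90]
enqueue(64): queue = [85, 33, 61, 90, 64]

Answer: 85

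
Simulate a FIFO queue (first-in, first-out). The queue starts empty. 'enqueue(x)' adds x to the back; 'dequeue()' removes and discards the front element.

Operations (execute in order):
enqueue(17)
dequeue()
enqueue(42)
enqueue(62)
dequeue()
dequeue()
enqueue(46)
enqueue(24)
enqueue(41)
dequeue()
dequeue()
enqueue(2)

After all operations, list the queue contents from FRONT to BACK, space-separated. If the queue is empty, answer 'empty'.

Answer: 41 2

Derivation:
enqueue(17): [17]
dequeue(): []
enqueue(42): [42]
enqueue(62): [42, 62]
dequeue(): [62]
dequeue(): []
enqueue(46): [46]
enqueue(24): [46, 24]
enqueue(41): [46, 24, 41]
dequeue(): [24, 41]
dequeue(): [41]
enqueue(2): [41, 2]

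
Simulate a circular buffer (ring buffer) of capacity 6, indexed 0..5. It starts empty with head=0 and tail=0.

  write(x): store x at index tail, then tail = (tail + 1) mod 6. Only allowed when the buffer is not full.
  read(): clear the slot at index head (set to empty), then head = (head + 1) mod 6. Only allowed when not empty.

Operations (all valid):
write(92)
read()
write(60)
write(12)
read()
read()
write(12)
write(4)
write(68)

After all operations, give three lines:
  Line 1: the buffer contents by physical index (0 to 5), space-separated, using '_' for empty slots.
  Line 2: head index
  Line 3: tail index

Answer: _ _ _ 12 4 68
3
0

Derivation:
write(92): buf=[92 _ _ _ _ _], head=0, tail=1, size=1
read(): buf=[_ _ _ _ _ _], head=1, tail=1, size=0
write(60): buf=[_ 60 _ _ _ _], head=1, tail=2, size=1
write(12): buf=[_ 60 12 _ _ _], head=1, tail=3, size=2
read(): buf=[_ _ 12 _ _ _], head=2, tail=3, size=1
read(): buf=[_ _ _ _ _ _], head=3, tail=3, size=0
write(12): buf=[_ _ _ 12 _ _], head=3, tail=4, size=1
write(4): buf=[_ _ _ 12 4 _], head=3, tail=5, size=2
write(68): buf=[_ _ _ 12 4 68], head=3, tail=0, size=3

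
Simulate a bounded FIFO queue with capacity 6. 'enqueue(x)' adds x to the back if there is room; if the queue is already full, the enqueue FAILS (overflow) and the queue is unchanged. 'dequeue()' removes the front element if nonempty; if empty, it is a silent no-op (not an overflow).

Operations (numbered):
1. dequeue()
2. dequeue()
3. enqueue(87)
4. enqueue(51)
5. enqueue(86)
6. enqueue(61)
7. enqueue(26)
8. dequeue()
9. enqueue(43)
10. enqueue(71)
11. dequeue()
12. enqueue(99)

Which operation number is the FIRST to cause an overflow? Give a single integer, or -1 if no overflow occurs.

1. dequeue(): empty, no-op, size=0
2. dequeue(): empty, no-op, size=0
3. enqueue(87): size=1
4. enqueue(51): size=2
5. enqueue(86): size=3
6. enqueue(61): size=4
7. enqueue(26): size=5
8. dequeue(): size=4
9. enqueue(43): size=5
10. enqueue(71): size=6
11. dequeue(): size=5
12. enqueue(99): size=6

Answer: -1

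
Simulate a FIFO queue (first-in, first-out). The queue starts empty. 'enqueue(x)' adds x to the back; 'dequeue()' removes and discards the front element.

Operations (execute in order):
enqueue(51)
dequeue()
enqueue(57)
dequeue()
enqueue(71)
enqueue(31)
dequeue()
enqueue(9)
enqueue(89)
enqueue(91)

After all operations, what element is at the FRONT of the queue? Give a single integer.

Answer: 31

Derivation:
enqueue(51): queue = [51]
dequeue(): queue = []
enqueue(57): queue = [57]
dequeue(): queue = []
enqueue(71): queue = [71]
enqueue(31): queue = [71, 31]
dequeue(): queue = [31]
enqueue(9): queue = [31, 9]
enqueue(89): queue = [31, 9, 89]
enqueue(91): queue = [31, 9, 89, 91]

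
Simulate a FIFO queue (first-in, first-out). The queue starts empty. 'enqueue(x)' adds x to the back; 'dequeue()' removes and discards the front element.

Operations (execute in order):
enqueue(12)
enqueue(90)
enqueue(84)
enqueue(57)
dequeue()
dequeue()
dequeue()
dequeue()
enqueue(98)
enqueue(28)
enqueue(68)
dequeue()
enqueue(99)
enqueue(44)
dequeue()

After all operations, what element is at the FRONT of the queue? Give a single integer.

Answer: 68

Derivation:
enqueue(12): queue = [12]
enqueue(90): queue = [12, 90]
enqueue(84): queue = [12, 90, 84]
enqueue(57): queue = [12, 90, 84, 57]
dequeue(): queue = [90, 84, 57]
dequeue(): queue = [84, 57]
dequeue(): queue = [57]
dequeue(): queue = []
enqueue(98): queue = [98]
enqueue(28): queue = [98, 28]
enqueue(68): queue = [98, 28, 68]
dequeue(): queue = [28, 68]
enqueue(99): queue = [28, 68, 99]
enqueue(44): queue = [28, 68, 99, 44]
dequeue(): queue = [68, 99, 44]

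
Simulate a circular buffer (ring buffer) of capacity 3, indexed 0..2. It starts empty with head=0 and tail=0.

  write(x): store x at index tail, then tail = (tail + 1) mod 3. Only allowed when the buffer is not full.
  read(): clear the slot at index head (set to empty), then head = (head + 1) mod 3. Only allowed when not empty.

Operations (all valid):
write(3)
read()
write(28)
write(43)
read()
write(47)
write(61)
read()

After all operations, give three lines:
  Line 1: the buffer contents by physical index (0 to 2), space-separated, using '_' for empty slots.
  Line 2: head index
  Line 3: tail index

Answer: 47 61 _
0
2

Derivation:
write(3): buf=[3 _ _], head=0, tail=1, size=1
read(): buf=[_ _ _], head=1, tail=1, size=0
write(28): buf=[_ 28 _], head=1, tail=2, size=1
write(43): buf=[_ 28 43], head=1, tail=0, size=2
read(): buf=[_ _ 43], head=2, tail=0, size=1
write(47): buf=[47 _ 43], head=2, tail=1, size=2
write(61): buf=[47 61 43], head=2, tail=2, size=3
read(): buf=[47 61 _], head=0, tail=2, size=2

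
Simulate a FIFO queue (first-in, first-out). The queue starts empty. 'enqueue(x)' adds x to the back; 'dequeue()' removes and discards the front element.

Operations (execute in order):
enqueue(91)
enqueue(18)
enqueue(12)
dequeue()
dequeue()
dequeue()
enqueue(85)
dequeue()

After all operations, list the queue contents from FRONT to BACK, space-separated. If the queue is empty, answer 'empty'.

Answer: empty

Derivation:
enqueue(91): [91]
enqueue(18): [91, 18]
enqueue(12): [91, 18, 12]
dequeue(): [18, 12]
dequeue(): [12]
dequeue(): []
enqueue(85): [85]
dequeue(): []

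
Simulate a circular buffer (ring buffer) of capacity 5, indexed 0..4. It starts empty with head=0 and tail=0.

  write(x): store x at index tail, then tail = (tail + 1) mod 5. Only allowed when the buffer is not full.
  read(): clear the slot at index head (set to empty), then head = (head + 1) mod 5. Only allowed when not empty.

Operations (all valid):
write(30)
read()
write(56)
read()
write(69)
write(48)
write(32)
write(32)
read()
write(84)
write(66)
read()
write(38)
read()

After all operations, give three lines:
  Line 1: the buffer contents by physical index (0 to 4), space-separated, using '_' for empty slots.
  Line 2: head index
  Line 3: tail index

Answer: 32 84 66 38 _
0
4

Derivation:
write(30): buf=[30 _ _ _ _], head=0, tail=1, size=1
read(): buf=[_ _ _ _ _], head=1, tail=1, size=0
write(56): buf=[_ 56 _ _ _], head=1, tail=2, size=1
read(): buf=[_ _ _ _ _], head=2, tail=2, size=0
write(69): buf=[_ _ 69 _ _], head=2, tail=3, size=1
write(48): buf=[_ _ 69 48 _], head=2, tail=4, size=2
write(32): buf=[_ _ 69 48 32], head=2, tail=0, size=3
write(32): buf=[32 _ 69 48 32], head=2, tail=1, size=4
read(): buf=[32 _ _ 48 32], head=3, tail=1, size=3
write(84): buf=[32 84 _ 48 32], head=3, tail=2, size=4
write(66): buf=[32 84 66 48 32], head=3, tail=3, size=5
read(): buf=[32 84 66 _ 32], head=4, tail=3, size=4
write(38): buf=[32 84 66 38 32], head=4, tail=4, size=5
read(): buf=[32 84 66 38 _], head=0, tail=4, size=4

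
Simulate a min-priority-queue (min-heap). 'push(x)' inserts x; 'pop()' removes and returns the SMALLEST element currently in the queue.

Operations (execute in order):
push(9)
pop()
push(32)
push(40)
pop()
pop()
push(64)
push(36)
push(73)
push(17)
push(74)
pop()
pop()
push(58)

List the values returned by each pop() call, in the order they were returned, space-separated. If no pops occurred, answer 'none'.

push(9): heap contents = [9]
pop() → 9: heap contents = []
push(32): heap contents = [32]
push(40): heap contents = [32, 40]
pop() → 32: heap contents = [40]
pop() → 40: heap contents = []
push(64): heap contents = [64]
push(36): heap contents = [36, 64]
push(73): heap contents = [36, 64, 73]
push(17): heap contents = [17, 36, 64, 73]
push(74): heap contents = [17, 36, 64, 73, 74]
pop() → 17: heap contents = [36, 64, 73, 74]
pop() → 36: heap contents = [64, 73, 74]
push(58): heap contents = [58, 64, 73, 74]

Answer: 9 32 40 17 36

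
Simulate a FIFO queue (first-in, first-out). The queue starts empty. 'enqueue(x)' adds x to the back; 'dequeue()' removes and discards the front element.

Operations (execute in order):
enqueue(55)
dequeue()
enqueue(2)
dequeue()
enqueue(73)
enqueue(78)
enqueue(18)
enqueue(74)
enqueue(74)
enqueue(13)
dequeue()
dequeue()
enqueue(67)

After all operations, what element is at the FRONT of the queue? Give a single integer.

enqueue(55): queue = [55]
dequeue(): queue = []
enqueue(2): queue = [2]
dequeue(): queue = []
enqueue(73): queue = [73]
enqueue(78): queue = [73, 78]
enqueue(18): queue = [73, 78, 18]
enqueue(74): queue = [73, 78, 18, 74]
enqueue(74): queue = [73, 78, 18, 74, 74]
enqueue(13): queue = [73, 78, 18, 74, 74, 13]
dequeue(): queue = [78, 18, 74, 74, 13]
dequeue(): queue = [18, 74, 74, 13]
enqueue(67): queue = [18, 74, 74, 13, 67]

Answer: 18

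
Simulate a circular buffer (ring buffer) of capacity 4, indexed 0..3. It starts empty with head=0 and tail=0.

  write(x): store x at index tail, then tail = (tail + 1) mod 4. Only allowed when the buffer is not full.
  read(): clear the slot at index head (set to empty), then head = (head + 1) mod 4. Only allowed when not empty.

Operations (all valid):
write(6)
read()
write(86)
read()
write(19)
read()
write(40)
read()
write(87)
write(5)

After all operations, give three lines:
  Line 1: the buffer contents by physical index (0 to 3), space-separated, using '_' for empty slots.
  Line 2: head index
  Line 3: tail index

write(6): buf=[6 _ _ _], head=0, tail=1, size=1
read(): buf=[_ _ _ _], head=1, tail=1, size=0
write(86): buf=[_ 86 _ _], head=1, tail=2, size=1
read(): buf=[_ _ _ _], head=2, tail=2, size=0
write(19): buf=[_ _ 19 _], head=2, tail=3, size=1
read(): buf=[_ _ _ _], head=3, tail=3, size=0
write(40): buf=[_ _ _ 40], head=3, tail=0, size=1
read(): buf=[_ _ _ _], head=0, tail=0, size=0
write(87): buf=[87 _ _ _], head=0, tail=1, size=1
write(5): buf=[87 5 _ _], head=0, tail=2, size=2

Answer: 87 5 _ _
0
2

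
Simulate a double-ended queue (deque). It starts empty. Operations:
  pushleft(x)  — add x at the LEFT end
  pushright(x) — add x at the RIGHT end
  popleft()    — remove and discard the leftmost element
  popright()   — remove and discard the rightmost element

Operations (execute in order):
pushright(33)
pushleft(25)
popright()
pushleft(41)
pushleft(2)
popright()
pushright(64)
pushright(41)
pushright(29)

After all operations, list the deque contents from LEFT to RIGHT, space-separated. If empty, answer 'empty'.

pushright(33): [33]
pushleft(25): [25, 33]
popright(): [25]
pushleft(41): [41, 25]
pushleft(2): [2, 41, 25]
popright(): [2, 41]
pushright(64): [2, 41, 64]
pushright(41): [2, 41, 64, 41]
pushright(29): [2, 41, 64, 41, 29]

Answer: 2 41 64 41 29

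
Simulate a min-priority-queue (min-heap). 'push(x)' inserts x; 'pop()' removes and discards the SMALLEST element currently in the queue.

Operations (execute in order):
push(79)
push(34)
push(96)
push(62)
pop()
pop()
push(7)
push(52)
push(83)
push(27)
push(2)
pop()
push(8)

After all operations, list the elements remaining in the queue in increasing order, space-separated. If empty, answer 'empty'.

push(79): heap contents = [79]
push(34): heap contents = [34, 79]
push(96): heap contents = [34, 79, 96]
push(62): heap contents = [34, 62, 79, 96]
pop() → 34: heap contents = [62, 79, 96]
pop() → 62: heap contents = [79, 96]
push(7): heap contents = [7, 79, 96]
push(52): heap contents = [7, 52, 79, 96]
push(83): heap contents = [7, 52, 79, 83, 96]
push(27): heap contents = [7, 27, 52, 79, 83, 96]
push(2): heap contents = [2, 7, 27, 52, 79, 83, 96]
pop() → 2: heap contents = [7, 27, 52, 79, 83, 96]
push(8): heap contents = [7, 8, 27, 52, 79, 83, 96]

Answer: 7 8 27 52 79 83 96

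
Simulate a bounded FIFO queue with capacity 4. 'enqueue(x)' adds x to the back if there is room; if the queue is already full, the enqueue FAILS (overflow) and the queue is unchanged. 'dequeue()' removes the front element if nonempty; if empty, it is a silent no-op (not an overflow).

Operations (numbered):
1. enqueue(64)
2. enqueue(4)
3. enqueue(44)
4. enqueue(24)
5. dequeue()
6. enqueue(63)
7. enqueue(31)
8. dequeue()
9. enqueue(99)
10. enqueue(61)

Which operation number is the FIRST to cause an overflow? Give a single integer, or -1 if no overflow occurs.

Answer: 7

Derivation:
1. enqueue(64): size=1
2. enqueue(4): size=2
3. enqueue(44): size=3
4. enqueue(24): size=4
5. dequeue(): size=3
6. enqueue(63): size=4
7. enqueue(31): size=4=cap → OVERFLOW (fail)
8. dequeue(): size=3
9. enqueue(99): size=4
10. enqueue(61): size=4=cap → OVERFLOW (fail)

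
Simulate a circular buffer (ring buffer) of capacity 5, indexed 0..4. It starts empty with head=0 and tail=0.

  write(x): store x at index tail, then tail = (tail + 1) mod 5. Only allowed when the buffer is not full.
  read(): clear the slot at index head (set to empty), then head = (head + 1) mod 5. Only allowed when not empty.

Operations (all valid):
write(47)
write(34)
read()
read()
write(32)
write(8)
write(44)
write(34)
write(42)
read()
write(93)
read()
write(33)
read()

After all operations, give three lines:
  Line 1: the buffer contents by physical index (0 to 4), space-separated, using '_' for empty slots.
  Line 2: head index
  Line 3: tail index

write(47): buf=[47 _ _ _ _], head=0, tail=1, size=1
write(34): buf=[47 34 _ _ _], head=0, tail=2, size=2
read(): buf=[_ 34 _ _ _], head=1, tail=2, size=1
read(): buf=[_ _ _ _ _], head=2, tail=2, size=0
write(32): buf=[_ _ 32 _ _], head=2, tail=3, size=1
write(8): buf=[_ _ 32 8 _], head=2, tail=4, size=2
write(44): buf=[_ _ 32 8 44], head=2, tail=0, size=3
write(34): buf=[34 _ 32 8 44], head=2, tail=1, size=4
write(42): buf=[34 42 32 8 44], head=2, tail=2, size=5
read(): buf=[34 42 _ 8 44], head=3, tail=2, size=4
write(93): buf=[34 42 93 8 44], head=3, tail=3, size=5
read(): buf=[34 42 93 _ 44], head=4, tail=3, size=4
write(33): buf=[34 42 93 33 44], head=4, tail=4, size=5
read(): buf=[34 42 93 33 _], head=0, tail=4, size=4

Answer: 34 42 93 33 _
0
4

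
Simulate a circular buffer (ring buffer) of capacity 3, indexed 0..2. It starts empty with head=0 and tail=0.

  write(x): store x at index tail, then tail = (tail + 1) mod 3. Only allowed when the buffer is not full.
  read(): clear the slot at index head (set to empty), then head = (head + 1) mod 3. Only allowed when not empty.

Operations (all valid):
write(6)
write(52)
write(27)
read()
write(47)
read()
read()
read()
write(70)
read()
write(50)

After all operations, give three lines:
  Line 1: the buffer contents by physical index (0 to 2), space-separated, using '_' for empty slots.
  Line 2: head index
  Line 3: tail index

Answer: _ _ 50
2
0

Derivation:
write(6): buf=[6 _ _], head=0, tail=1, size=1
write(52): buf=[6 52 _], head=0, tail=2, size=2
write(27): buf=[6 52 27], head=0, tail=0, size=3
read(): buf=[_ 52 27], head=1, tail=0, size=2
write(47): buf=[47 52 27], head=1, tail=1, size=3
read(): buf=[47 _ 27], head=2, tail=1, size=2
read(): buf=[47 _ _], head=0, tail=1, size=1
read(): buf=[_ _ _], head=1, tail=1, size=0
write(70): buf=[_ 70 _], head=1, tail=2, size=1
read(): buf=[_ _ _], head=2, tail=2, size=0
write(50): buf=[_ _ 50], head=2, tail=0, size=1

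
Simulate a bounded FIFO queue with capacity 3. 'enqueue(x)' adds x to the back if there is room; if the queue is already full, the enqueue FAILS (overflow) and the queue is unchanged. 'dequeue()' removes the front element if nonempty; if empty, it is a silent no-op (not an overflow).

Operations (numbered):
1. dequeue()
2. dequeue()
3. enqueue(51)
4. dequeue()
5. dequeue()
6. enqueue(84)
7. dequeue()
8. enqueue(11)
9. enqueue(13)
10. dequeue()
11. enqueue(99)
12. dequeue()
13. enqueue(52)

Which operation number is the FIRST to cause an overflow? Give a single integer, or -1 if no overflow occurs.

1. dequeue(): empty, no-op, size=0
2. dequeue(): empty, no-op, size=0
3. enqueue(51): size=1
4. dequeue(): size=0
5. dequeue(): empty, no-op, size=0
6. enqueue(84): size=1
7. dequeue(): size=0
8. enqueue(11): size=1
9. enqueue(13): size=2
10. dequeue(): size=1
11. enqueue(99): size=2
12. dequeue(): size=1
13. enqueue(52): size=2

Answer: -1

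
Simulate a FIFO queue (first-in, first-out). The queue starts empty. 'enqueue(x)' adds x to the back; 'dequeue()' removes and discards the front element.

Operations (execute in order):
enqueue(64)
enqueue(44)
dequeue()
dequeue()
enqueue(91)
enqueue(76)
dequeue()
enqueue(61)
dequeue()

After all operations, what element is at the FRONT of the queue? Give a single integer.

Answer: 61

Derivation:
enqueue(64): queue = [64]
enqueue(44): queue = [64, 44]
dequeue(): queue = [44]
dequeue(): queue = []
enqueue(91): queue = [91]
enqueue(76): queue = [91, 76]
dequeue(): queue = [76]
enqueue(61): queue = [76, 61]
dequeue(): queue = [61]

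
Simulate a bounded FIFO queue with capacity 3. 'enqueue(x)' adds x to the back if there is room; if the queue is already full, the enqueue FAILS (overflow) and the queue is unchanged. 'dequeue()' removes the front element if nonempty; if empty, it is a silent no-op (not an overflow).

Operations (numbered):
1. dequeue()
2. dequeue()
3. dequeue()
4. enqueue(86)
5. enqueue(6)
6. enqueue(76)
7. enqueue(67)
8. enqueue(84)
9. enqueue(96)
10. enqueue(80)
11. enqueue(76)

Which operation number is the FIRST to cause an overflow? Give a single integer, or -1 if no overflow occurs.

Answer: 7

Derivation:
1. dequeue(): empty, no-op, size=0
2. dequeue(): empty, no-op, size=0
3. dequeue(): empty, no-op, size=0
4. enqueue(86): size=1
5. enqueue(6): size=2
6. enqueue(76): size=3
7. enqueue(67): size=3=cap → OVERFLOW (fail)
8. enqueue(84): size=3=cap → OVERFLOW (fail)
9. enqueue(96): size=3=cap → OVERFLOW (fail)
10. enqueue(80): size=3=cap → OVERFLOW (fail)
11. enqueue(76): size=3=cap → OVERFLOW (fail)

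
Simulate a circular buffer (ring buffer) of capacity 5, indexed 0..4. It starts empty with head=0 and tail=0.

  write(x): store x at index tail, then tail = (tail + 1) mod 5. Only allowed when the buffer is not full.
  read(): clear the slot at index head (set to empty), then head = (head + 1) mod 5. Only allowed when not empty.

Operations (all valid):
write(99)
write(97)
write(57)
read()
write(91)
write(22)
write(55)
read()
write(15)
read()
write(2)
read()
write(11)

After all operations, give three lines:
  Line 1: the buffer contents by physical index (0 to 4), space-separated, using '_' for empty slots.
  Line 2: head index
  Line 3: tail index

write(99): buf=[99 _ _ _ _], head=0, tail=1, size=1
write(97): buf=[99 97 _ _ _], head=0, tail=2, size=2
write(57): buf=[99 97 57 _ _], head=0, tail=3, size=3
read(): buf=[_ 97 57 _ _], head=1, tail=3, size=2
write(91): buf=[_ 97 57 91 _], head=1, tail=4, size=3
write(22): buf=[_ 97 57 91 22], head=1, tail=0, size=4
write(55): buf=[55 97 57 91 22], head=1, tail=1, size=5
read(): buf=[55 _ 57 91 22], head=2, tail=1, size=4
write(15): buf=[55 15 57 91 22], head=2, tail=2, size=5
read(): buf=[55 15 _ 91 22], head=3, tail=2, size=4
write(2): buf=[55 15 2 91 22], head=3, tail=3, size=5
read(): buf=[55 15 2 _ 22], head=4, tail=3, size=4
write(11): buf=[55 15 2 11 22], head=4, tail=4, size=5

Answer: 55 15 2 11 22
4
4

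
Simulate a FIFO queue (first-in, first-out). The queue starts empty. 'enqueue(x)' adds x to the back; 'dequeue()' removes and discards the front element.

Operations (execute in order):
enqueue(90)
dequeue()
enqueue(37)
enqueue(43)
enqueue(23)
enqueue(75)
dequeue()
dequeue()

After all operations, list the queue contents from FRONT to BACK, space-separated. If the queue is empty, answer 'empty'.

enqueue(90): [90]
dequeue(): []
enqueue(37): [37]
enqueue(43): [37, 43]
enqueue(23): [37, 43, 23]
enqueue(75): [37, 43, 23, 75]
dequeue(): [43, 23, 75]
dequeue(): [23, 75]

Answer: 23 75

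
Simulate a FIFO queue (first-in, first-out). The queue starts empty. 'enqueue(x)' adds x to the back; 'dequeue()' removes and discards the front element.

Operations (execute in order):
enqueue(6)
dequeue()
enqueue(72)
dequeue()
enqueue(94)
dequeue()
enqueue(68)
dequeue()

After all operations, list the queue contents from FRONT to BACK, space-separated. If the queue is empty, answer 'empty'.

Answer: empty

Derivation:
enqueue(6): [6]
dequeue(): []
enqueue(72): [72]
dequeue(): []
enqueue(94): [94]
dequeue(): []
enqueue(68): [68]
dequeue(): []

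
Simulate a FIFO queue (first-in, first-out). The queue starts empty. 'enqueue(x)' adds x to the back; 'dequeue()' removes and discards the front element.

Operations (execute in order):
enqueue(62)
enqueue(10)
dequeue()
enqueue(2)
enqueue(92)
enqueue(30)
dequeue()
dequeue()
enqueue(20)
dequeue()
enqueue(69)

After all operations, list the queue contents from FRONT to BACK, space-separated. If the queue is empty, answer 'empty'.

Answer: 30 20 69

Derivation:
enqueue(62): [62]
enqueue(10): [62, 10]
dequeue(): [10]
enqueue(2): [10, 2]
enqueue(92): [10, 2, 92]
enqueue(30): [10, 2, 92, 30]
dequeue(): [2, 92, 30]
dequeue(): [92, 30]
enqueue(20): [92, 30, 20]
dequeue(): [30, 20]
enqueue(69): [30, 20, 69]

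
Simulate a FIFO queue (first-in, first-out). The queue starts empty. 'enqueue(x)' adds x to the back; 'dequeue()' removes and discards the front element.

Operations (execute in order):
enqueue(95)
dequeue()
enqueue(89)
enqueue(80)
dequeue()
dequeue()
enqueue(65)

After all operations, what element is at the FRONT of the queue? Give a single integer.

enqueue(95): queue = [95]
dequeue(): queue = []
enqueue(89): queue = [89]
enqueue(80): queue = [89, 80]
dequeue(): queue = [80]
dequeue(): queue = []
enqueue(65): queue = [65]

Answer: 65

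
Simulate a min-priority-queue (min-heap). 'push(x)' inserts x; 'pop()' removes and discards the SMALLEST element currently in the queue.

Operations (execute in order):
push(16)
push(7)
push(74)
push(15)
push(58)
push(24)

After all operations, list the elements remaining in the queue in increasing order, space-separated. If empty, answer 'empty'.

push(16): heap contents = [16]
push(7): heap contents = [7, 16]
push(74): heap contents = [7, 16, 74]
push(15): heap contents = [7, 15, 16, 74]
push(58): heap contents = [7, 15, 16, 58, 74]
push(24): heap contents = [7, 15, 16, 24, 58, 74]

Answer: 7 15 16 24 58 74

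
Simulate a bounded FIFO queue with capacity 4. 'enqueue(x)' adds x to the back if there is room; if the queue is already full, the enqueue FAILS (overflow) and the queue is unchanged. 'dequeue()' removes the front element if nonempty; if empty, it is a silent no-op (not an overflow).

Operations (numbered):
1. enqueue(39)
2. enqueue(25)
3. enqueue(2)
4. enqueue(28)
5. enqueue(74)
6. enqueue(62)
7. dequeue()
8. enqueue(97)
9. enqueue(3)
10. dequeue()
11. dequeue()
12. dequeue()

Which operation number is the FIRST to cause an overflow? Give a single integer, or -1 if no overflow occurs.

Answer: 5

Derivation:
1. enqueue(39): size=1
2. enqueue(25): size=2
3. enqueue(2): size=3
4. enqueue(28): size=4
5. enqueue(74): size=4=cap → OVERFLOW (fail)
6. enqueue(62): size=4=cap → OVERFLOW (fail)
7. dequeue(): size=3
8. enqueue(97): size=4
9. enqueue(3): size=4=cap → OVERFLOW (fail)
10. dequeue(): size=3
11. dequeue(): size=2
12. dequeue(): size=1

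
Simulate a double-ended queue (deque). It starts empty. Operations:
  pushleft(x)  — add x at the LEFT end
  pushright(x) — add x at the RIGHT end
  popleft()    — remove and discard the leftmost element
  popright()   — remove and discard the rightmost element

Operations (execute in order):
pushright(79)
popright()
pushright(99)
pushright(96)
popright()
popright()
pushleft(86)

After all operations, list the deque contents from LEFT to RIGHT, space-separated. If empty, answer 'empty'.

pushright(79): [79]
popright(): []
pushright(99): [99]
pushright(96): [99, 96]
popright(): [99]
popright(): []
pushleft(86): [86]

Answer: 86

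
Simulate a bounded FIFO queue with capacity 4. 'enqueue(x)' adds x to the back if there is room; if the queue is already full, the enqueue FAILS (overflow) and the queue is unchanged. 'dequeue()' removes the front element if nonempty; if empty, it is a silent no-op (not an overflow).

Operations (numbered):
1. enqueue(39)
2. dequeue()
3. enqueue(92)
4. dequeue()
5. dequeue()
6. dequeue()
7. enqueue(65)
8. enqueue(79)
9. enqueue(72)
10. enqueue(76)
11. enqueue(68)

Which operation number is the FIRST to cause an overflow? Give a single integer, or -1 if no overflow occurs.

1. enqueue(39): size=1
2. dequeue(): size=0
3. enqueue(92): size=1
4. dequeue(): size=0
5. dequeue(): empty, no-op, size=0
6. dequeue(): empty, no-op, size=0
7. enqueue(65): size=1
8. enqueue(79): size=2
9. enqueue(72): size=3
10. enqueue(76): size=4
11. enqueue(68): size=4=cap → OVERFLOW (fail)

Answer: 11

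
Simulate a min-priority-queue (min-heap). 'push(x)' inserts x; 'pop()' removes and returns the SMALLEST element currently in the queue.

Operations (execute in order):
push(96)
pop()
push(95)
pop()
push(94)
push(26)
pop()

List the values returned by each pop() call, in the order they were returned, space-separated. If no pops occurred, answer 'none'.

Answer: 96 95 26

Derivation:
push(96): heap contents = [96]
pop() → 96: heap contents = []
push(95): heap contents = [95]
pop() → 95: heap contents = []
push(94): heap contents = [94]
push(26): heap contents = [26, 94]
pop() → 26: heap contents = [94]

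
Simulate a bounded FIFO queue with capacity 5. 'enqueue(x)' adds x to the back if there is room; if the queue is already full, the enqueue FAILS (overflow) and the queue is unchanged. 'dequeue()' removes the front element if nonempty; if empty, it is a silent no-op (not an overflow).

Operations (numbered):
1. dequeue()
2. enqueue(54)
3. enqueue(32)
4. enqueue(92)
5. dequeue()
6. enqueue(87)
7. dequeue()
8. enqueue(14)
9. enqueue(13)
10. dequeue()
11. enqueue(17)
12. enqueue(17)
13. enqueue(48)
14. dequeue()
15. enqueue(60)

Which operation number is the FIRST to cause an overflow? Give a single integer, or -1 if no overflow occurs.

Answer: 13

Derivation:
1. dequeue(): empty, no-op, size=0
2. enqueue(54): size=1
3. enqueue(32): size=2
4. enqueue(92): size=3
5. dequeue(): size=2
6. enqueue(87): size=3
7. dequeue(): size=2
8. enqueue(14): size=3
9. enqueue(13): size=4
10. dequeue(): size=3
11. enqueue(17): size=4
12. enqueue(17): size=5
13. enqueue(48): size=5=cap → OVERFLOW (fail)
14. dequeue(): size=4
15. enqueue(60): size=5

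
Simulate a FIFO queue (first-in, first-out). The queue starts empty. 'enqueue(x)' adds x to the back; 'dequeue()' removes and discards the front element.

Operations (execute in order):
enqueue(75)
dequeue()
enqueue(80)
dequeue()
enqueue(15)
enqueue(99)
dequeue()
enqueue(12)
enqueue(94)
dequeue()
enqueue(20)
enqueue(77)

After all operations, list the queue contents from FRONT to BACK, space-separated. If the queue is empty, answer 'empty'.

enqueue(75): [75]
dequeue(): []
enqueue(80): [80]
dequeue(): []
enqueue(15): [15]
enqueue(99): [15, 99]
dequeue(): [99]
enqueue(12): [99, 12]
enqueue(94): [99, 12, 94]
dequeue(): [12, 94]
enqueue(20): [12, 94, 20]
enqueue(77): [12, 94, 20, 77]

Answer: 12 94 20 77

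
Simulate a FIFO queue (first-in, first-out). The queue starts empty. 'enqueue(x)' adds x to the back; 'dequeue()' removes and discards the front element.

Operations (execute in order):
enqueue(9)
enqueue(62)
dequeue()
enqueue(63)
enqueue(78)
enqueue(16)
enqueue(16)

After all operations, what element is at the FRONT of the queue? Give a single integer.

enqueue(9): queue = [9]
enqueue(62): queue = [9, 62]
dequeue(): queue = [62]
enqueue(63): queue = [62, 63]
enqueue(78): queue = [62, 63, 78]
enqueue(16): queue = [62, 63, 78, 16]
enqueue(16): queue = [62, 63, 78, 16, 16]

Answer: 62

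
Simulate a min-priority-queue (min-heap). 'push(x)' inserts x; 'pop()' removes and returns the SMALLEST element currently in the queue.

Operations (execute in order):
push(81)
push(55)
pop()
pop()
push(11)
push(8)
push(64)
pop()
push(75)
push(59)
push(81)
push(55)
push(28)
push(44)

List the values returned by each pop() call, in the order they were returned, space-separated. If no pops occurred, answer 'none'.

Answer: 55 81 8

Derivation:
push(81): heap contents = [81]
push(55): heap contents = [55, 81]
pop() → 55: heap contents = [81]
pop() → 81: heap contents = []
push(11): heap contents = [11]
push(8): heap contents = [8, 11]
push(64): heap contents = [8, 11, 64]
pop() → 8: heap contents = [11, 64]
push(75): heap contents = [11, 64, 75]
push(59): heap contents = [11, 59, 64, 75]
push(81): heap contents = [11, 59, 64, 75, 81]
push(55): heap contents = [11, 55, 59, 64, 75, 81]
push(28): heap contents = [11, 28, 55, 59, 64, 75, 81]
push(44): heap contents = [11, 28, 44, 55, 59, 64, 75, 81]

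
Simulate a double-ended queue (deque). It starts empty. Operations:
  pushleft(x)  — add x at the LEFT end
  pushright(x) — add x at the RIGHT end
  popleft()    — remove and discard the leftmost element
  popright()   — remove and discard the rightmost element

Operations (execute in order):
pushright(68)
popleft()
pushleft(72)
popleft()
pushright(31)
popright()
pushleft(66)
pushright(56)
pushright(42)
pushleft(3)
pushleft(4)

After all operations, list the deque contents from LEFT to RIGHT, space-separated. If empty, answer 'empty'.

Answer: 4 3 66 56 42

Derivation:
pushright(68): [68]
popleft(): []
pushleft(72): [72]
popleft(): []
pushright(31): [31]
popright(): []
pushleft(66): [66]
pushright(56): [66, 56]
pushright(42): [66, 56, 42]
pushleft(3): [3, 66, 56, 42]
pushleft(4): [4, 3, 66, 56, 42]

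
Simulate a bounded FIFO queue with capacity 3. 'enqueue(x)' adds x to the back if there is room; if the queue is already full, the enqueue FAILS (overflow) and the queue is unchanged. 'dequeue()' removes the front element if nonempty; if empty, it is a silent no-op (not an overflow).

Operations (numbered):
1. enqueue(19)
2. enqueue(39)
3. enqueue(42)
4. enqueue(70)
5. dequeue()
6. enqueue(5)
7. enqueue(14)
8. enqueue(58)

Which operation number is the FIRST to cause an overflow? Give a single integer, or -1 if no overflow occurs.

1. enqueue(19): size=1
2. enqueue(39): size=2
3. enqueue(42): size=3
4. enqueue(70): size=3=cap → OVERFLOW (fail)
5. dequeue(): size=2
6. enqueue(5): size=3
7. enqueue(14): size=3=cap → OVERFLOW (fail)
8. enqueue(58): size=3=cap → OVERFLOW (fail)

Answer: 4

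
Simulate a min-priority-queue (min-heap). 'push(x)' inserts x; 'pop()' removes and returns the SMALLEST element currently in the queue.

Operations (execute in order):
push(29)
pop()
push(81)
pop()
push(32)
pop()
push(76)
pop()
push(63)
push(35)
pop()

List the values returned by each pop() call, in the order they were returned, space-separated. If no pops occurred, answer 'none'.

push(29): heap contents = [29]
pop() → 29: heap contents = []
push(81): heap contents = [81]
pop() → 81: heap contents = []
push(32): heap contents = [32]
pop() → 32: heap contents = []
push(76): heap contents = [76]
pop() → 76: heap contents = []
push(63): heap contents = [63]
push(35): heap contents = [35, 63]
pop() → 35: heap contents = [63]

Answer: 29 81 32 76 35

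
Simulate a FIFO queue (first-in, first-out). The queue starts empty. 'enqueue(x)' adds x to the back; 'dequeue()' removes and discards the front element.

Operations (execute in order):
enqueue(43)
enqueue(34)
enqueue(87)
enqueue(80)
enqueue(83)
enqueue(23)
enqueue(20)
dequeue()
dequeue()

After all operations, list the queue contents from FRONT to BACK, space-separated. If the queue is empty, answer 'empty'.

Answer: 87 80 83 23 20

Derivation:
enqueue(43): [43]
enqueue(34): [43, 34]
enqueue(87): [43, 34, 87]
enqueue(80): [43, 34, 87, 80]
enqueue(83): [43, 34, 87, 80, 83]
enqueue(23): [43, 34, 87, 80, 83, 23]
enqueue(20): [43, 34, 87, 80, 83, 23, 20]
dequeue(): [34, 87, 80, 83, 23, 20]
dequeue(): [87, 80, 83, 23, 20]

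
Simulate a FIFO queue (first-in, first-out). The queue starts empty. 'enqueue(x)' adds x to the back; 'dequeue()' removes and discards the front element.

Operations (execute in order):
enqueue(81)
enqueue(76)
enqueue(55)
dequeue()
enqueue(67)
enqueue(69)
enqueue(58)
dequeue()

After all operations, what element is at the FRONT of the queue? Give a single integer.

Answer: 55

Derivation:
enqueue(81): queue = [81]
enqueue(76): queue = [81, 76]
enqueue(55): queue = [81, 76, 55]
dequeue(): queue = [76, 55]
enqueue(67): queue = [76, 55, 67]
enqueue(69): queue = [76, 55, 67, 69]
enqueue(58): queue = [76, 55, 67, 69, 58]
dequeue(): queue = [55, 67, 69, 58]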